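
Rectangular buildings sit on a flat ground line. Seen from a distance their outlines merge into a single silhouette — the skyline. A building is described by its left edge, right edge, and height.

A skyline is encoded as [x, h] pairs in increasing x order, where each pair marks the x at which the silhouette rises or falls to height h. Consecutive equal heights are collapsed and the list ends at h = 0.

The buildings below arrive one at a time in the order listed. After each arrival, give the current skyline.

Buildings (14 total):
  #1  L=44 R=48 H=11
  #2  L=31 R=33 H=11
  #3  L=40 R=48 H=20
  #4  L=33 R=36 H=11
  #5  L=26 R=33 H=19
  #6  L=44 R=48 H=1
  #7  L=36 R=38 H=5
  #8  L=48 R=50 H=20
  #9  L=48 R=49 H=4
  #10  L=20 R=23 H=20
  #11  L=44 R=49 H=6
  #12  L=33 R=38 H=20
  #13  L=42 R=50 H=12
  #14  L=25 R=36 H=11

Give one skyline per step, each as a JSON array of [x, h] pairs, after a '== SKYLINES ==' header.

== SKYLINES ==
[[44,11],[48,0]]
[[31,11],[33,0],[44,11],[48,0]]
[[31,11],[33,0],[40,20],[48,0]]
[[31,11],[36,0],[40,20],[48,0]]
[[26,19],[33,11],[36,0],[40,20],[48,0]]
[[26,19],[33,11],[36,0],[40,20],[48,0]]
[[26,19],[33,11],[36,5],[38,0],[40,20],[48,0]]
[[26,19],[33,11],[36,5],[38,0],[40,20],[50,0]]
[[26,19],[33,11],[36,5],[38,0],[40,20],[50,0]]
[[20,20],[23,0],[26,19],[33,11],[36,5],[38,0],[40,20],[50,0]]
[[20,20],[23,0],[26,19],[33,11],[36,5],[38,0],[40,20],[50,0]]
[[20,20],[23,0],[26,19],[33,20],[38,0],[40,20],[50,0]]
[[20,20],[23,0],[26,19],[33,20],[38,0],[40,20],[50,0]]
[[20,20],[23,0],[25,11],[26,19],[33,20],[38,0],[40,20],[50,0]]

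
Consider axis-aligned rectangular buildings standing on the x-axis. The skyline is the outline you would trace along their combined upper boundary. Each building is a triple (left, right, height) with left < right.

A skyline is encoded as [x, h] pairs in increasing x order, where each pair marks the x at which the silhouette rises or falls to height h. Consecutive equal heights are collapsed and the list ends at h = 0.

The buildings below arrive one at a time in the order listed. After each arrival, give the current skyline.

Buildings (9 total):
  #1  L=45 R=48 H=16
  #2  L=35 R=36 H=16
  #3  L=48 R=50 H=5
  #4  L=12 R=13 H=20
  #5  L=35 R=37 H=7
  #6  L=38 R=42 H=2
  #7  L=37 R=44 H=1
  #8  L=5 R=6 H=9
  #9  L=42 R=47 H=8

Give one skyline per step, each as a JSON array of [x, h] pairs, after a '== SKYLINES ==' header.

== SKYLINES ==
[[45,16],[48,0]]
[[35,16],[36,0],[45,16],[48,0]]
[[35,16],[36,0],[45,16],[48,5],[50,0]]
[[12,20],[13,0],[35,16],[36,0],[45,16],[48,5],[50,0]]
[[12,20],[13,0],[35,16],[36,7],[37,0],[45,16],[48,5],[50,0]]
[[12,20],[13,0],[35,16],[36,7],[37,0],[38,2],[42,0],[45,16],[48,5],[50,0]]
[[12,20],[13,0],[35,16],[36,7],[37,1],[38,2],[42,1],[44,0],[45,16],[48,5],[50,0]]
[[5,9],[6,0],[12,20],[13,0],[35,16],[36,7],[37,1],[38,2],[42,1],[44,0],[45,16],[48,5],[50,0]]
[[5,9],[6,0],[12,20],[13,0],[35,16],[36,7],[37,1],[38,2],[42,8],[45,16],[48,5],[50,0]]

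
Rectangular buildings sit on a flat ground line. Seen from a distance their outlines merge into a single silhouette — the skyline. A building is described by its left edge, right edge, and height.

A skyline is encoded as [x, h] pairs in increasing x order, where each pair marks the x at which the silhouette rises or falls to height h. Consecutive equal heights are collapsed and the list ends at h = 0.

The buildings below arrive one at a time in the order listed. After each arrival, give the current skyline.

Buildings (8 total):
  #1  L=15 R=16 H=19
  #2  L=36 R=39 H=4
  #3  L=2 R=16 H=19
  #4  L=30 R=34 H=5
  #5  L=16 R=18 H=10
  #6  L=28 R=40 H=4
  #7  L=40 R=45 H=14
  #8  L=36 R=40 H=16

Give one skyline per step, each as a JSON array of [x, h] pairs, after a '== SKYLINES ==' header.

== SKYLINES ==
[[15,19],[16,0]]
[[15,19],[16,0],[36,4],[39,0]]
[[2,19],[16,0],[36,4],[39,0]]
[[2,19],[16,0],[30,5],[34,0],[36,4],[39,0]]
[[2,19],[16,10],[18,0],[30,5],[34,0],[36,4],[39,0]]
[[2,19],[16,10],[18,0],[28,4],[30,5],[34,4],[40,0]]
[[2,19],[16,10],[18,0],[28,4],[30,5],[34,4],[40,14],[45,0]]
[[2,19],[16,10],[18,0],[28,4],[30,5],[34,4],[36,16],[40,14],[45,0]]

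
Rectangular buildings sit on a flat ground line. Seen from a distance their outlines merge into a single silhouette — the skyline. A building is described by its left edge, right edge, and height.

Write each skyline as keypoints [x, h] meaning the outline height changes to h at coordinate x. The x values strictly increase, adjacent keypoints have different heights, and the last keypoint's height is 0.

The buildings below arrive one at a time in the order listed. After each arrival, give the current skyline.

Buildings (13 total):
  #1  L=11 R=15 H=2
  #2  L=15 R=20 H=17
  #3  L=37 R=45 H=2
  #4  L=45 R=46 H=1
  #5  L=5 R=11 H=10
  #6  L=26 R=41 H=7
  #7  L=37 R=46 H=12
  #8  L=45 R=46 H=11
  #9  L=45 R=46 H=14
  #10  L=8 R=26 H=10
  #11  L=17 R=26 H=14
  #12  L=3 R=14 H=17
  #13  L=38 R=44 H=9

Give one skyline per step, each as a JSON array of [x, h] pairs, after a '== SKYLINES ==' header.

== SKYLINES ==
[[11,2],[15,0]]
[[11,2],[15,17],[20,0]]
[[11,2],[15,17],[20,0],[37,2],[45,0]]
[[11,2],[15,17],[20,0],[37,2],[45,1],[46,0]]
[[5,10],[11,2],[15,17],[20,0],[37,2],[45,1],[46,0]]
[[5,10],[11,2],[15,17],[20,0],[26,7],[41,2],[45,1],[46,0]]
[[5,10],[11,2],[15,17],[20,0],[26,7],[37,12],[46,0]]
[[5,10],[11,2],[15,17],[20,0],[26,7],[37,12],[46,0]]
[[5,10],[11,2],[15,17],[20,0],[26,7],[37,12],[45,14],[46,0]]
[[5,10],[15,17],[20,10],[26,7],[37,12],[45,14],[46,0]]
[[5,10],[15,17],[20,14],[26,7],[37,12],[45,14],[46,0]]
[[3,17],[14,10],[15,17],[20,14],[26,7],[37,12],[45,14],[46,0]]
[[3,17],[14,10],[15,17],[20,14],[26,7],[37,12],[45,14],[46,0]]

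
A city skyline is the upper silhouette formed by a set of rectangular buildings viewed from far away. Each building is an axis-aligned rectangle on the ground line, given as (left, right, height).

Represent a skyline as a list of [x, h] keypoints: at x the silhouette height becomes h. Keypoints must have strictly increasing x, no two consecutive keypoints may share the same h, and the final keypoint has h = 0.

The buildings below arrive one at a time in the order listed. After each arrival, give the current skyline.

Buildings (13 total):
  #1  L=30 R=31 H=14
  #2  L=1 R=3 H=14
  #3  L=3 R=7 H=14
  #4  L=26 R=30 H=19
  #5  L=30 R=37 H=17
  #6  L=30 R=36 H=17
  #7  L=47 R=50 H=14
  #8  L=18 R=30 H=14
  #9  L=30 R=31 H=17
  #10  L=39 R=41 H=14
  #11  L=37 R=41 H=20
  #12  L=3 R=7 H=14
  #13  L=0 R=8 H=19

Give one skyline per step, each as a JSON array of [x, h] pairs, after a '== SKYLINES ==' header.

== SKYLINES ==
[[30,14],[31,0]]
[[1,14],[3,0],[30,14],[31,0]]
[[1,14],[7,0],[30,14],[31,0]]
[[1,14],[7,0],[26,19],[30,14],[31,0]]
[[1,14],[7,0],[26,19],[30,17],[37,0]]
[[1,14],[7,0],[26,19],[30,17],[37,0]]
[[1,14],[7,0],[26,19],[30,17],[37,0],[47,14],[50,0]]
[[1,14],[7,0],[18,14],[26,19],[30,17],[37,0],[47,14],[50,0]]
[[1,14],[7,0],[18,14],[26,19],[30,17],[37,0],[47,14],[50,0]]
[[1,14],[7,0],[18,14],[26,19],[30,17],[37,0],[39,14],[41,0],[47,14],[50,0]]
[[1,14],[7,0],[18,14],[26,19],[30,17],[37,20],[41,0],[47,14],[50,0]]
[[1,14],[7,0],[18,14],[26,19],[30,17],[37,20],[41,0],[47,14],[50,0]]
[[0,19],[8,0],[18,14],[26,19],[30,17],[37,20],[41,0],[47,14],[50,0]]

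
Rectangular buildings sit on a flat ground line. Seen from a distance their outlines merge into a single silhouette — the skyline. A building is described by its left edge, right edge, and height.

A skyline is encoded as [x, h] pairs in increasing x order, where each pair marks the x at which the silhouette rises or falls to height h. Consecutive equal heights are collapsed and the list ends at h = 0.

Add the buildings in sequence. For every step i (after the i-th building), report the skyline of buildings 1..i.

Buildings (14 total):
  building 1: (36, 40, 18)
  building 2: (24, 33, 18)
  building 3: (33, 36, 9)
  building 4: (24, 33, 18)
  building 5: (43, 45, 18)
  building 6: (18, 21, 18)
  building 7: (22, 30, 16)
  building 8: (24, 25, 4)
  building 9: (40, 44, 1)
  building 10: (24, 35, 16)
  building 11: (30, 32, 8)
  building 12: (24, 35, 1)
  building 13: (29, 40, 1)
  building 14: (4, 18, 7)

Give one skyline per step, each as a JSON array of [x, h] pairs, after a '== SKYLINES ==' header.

== SKYLINES ==
[[36,18],[40,0]]
[[24,18],[33,0],[36,18],[40,0]]
[[24,18],[33,9],[36,18],[40,0]]
[[24,18],[33,9],[36,18],[40,0]]
[[24,18],[33,9],[36,18],[40,0],[43,18],[45,0]]
[[18,18],[21,0],[24,18],[33,9],[36,18],[40,0],[43,18],[45,0]]
[[18,18],[21,0],[22,16],[24,18],[33,9],[36,18],[40,0],[43,18],[45,0]]
[[18,18],[21,0],[22,16],[24,18],[33,9],[36,18],[40,0],[43,18],[45,0]]
[[18,18],[21,0],[22,16],[24,18],[33,9],[36,18],[40,1],[43,18],[45,0]]
[[18,18],[21,0],[22,16],[24,18],[33,16],[35,9],[36,18],[40,1],[43,18],[45,0]]
[[18,18],[21,0],[22,16],[24,18],[33,16],[35,9],[36,18],[40,1],[43,18],[45,0]]
[[18,18],[21,0],[22,16],[24,18],[33,16],[35,9],[36,18],[40,1],[43,18],[45,0]]
[[18,18],[21,0],[22,16],[24,18],[33,16],[35,9],[36,18],[40,1],[43,18],[45,0]]
[[4,7],[18,18],[21,0],[22,16],[24,18],[33,16],[35,9],[36,18],[40,1],[43,18],[45,0]]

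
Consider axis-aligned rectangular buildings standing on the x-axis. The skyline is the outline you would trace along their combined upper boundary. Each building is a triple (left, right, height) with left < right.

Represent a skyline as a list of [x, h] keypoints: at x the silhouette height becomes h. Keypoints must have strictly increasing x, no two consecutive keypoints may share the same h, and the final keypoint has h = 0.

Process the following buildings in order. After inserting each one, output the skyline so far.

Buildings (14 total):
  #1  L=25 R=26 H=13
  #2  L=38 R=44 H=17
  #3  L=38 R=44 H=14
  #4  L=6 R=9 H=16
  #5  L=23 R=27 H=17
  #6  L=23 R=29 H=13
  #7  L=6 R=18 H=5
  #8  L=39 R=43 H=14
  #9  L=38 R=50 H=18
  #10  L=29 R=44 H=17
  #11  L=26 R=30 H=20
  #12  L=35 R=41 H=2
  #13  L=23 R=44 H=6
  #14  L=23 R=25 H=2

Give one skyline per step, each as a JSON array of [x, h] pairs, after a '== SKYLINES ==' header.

== SKYLINES ==
[[25,13],[26,0]]
[[25,13],[26,0],[38,17],[44,0]]
[[25,13],[26,0],[38,17],[44,0]]
[[6,16],[9,0],[25,13],[26,0],[38,17],[44,0]]
[[6,16],[9,0],[23,17],[27,0],[38,17],[44,0]]
[[6,16],[9,0],[23,17],[27,13],[29,0],[38,17],[44,0]]
[[6,16],[9,5],[18,0],[23,17],[27,13],[29,0],[38,17],[44,0]]
[[6,16],[9,5],[18,0],[23,17],[27,13],[29,0],[38,17],[44,0]]
[[6,16],[9,5],[18,0],[23,17],[27,13],[29,0],[38,18],[50,0]]
[[6,16],[9,5],[18,0],[23,17],[27,13],[29,17],[38,18],[50,0]]
[[6,16],[9,5],[18,0],[23,17],[26,20],[30,17],[38,18],[50,0]]
[[6,16],[9,5],[18,0],[23,17],[26,20],[30,17],[38,18],[50,0]]
[[6,16],[9,5],[18,0],[23,17],[26,20],[30,17],[38,18],[50,0]]
[[6,16],[9,5],[18,0],[23,17],[26,20],[30,17],[38,18],[50,0]]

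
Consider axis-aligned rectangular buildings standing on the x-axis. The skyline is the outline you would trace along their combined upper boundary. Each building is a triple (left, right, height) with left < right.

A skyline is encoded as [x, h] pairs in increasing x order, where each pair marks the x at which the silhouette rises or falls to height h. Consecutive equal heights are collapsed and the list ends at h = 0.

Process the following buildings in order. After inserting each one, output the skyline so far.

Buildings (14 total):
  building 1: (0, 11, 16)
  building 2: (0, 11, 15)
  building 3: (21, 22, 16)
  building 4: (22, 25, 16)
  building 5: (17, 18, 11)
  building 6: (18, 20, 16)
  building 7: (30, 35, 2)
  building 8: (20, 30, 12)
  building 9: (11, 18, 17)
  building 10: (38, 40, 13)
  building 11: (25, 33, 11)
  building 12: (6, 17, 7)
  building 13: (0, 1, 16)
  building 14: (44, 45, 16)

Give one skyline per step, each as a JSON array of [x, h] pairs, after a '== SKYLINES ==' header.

== SKYLINES ==
[[0,16],[11,0]]
[[0,16],[11,0]]
[[0,16],[11,0],[21,16],[22,0]]
[[0,16],[11,0],[21,16],[25,0]]
[[0,16],[11,0],[17,11],[18,0],[21,16],[25,0]]
[[0,16],[11,0],[17,11],[18,16],[20,0],[21,16],[25,0]]
[[0,16],[11,0],[17,11],[18,16],[20,0],[21,16],[25,0],[30,2],[35,0]]
[[0,16],[11,0],[17,11],[18,16],[20,12],[21,16],[25,12],[30,2],[35,0]]
[[0,16],[11,17],[18,16],[20,12],[21,16],[25,12],[30,2],[35,0]]
[[0,16],[11,17],[18,16],[20,12],[21,16],[25,12],[30,2],[35,0],[38,13],[40,0]]
[[0,16],[11,17],[18,16],[20,12],[21,16],[25,12],[30,11],[33,2],[35,0],[38,13],[40,0]]
[[0,16],[11,17],[18,16],[20,12],[21,16],[25,12],[30,11],[33,2],[35,0],[38,13],[40,0]]
[[0,16],[11,17],[18,16],[20,12],[21,16],[25,12],[30,11],[33,2],[35,0],[38,13],[40,0]]
[[0,16],[11,17],[18,16],[20,12],[21,16],[25,12],[30,11],[33,2],[35,0],[38,13],[40,0],[44,16],[45,0]]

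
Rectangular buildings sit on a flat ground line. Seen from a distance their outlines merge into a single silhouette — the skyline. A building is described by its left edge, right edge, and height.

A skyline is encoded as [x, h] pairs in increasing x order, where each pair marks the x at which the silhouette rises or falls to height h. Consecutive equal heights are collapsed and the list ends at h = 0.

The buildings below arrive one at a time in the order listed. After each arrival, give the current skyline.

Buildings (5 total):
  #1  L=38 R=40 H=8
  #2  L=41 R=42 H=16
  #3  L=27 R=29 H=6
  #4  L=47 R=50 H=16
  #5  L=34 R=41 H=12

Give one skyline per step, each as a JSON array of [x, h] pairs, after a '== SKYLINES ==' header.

== SKYLINES ==
[[38,8],[40,0]]
[[38,8],[40,0],[41,16],[42,0]]
[[27,6],[29,0],[38,8],[40,0],[41,16],[42,0]]
[[27,6],[29,0],[38,8],[40,0],[41,16],[42,0],[47,16],[50,0]]
[[27,6],[29,0],[34,12],[41,16],[42,0],[47,16],[50,0]]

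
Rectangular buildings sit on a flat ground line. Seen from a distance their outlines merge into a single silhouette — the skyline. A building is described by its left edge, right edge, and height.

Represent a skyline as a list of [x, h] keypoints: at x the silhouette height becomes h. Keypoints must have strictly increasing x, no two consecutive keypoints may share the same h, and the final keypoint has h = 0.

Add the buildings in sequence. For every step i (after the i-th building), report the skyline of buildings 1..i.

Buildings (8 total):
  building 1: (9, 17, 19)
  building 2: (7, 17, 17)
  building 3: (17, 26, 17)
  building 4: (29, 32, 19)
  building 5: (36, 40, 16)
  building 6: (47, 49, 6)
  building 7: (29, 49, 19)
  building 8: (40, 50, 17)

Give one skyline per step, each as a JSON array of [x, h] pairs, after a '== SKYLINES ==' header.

== SKYLINES ==
[[9,19],[17,0]]
[[7,17],[9,19],[17,0]]
[[7,17],[9,19],[17,17],[26,0]]
[[7,17],[9,19],[17,17],[26,0],[29,19],[32,0]]
[[7,17],[9,19],[17,17],[26,0],[29,19],[32,0],[36,16],[40,0]]
[[7,17],[9,19],[17,17],[26,0],[29,19],[32,0],[36,16],[40,0],[47,6],[49,0]]
[[7,17],[9,19],[17,17],[26,0],[29,19],[49,0]]
[[7,17],[9,19],[17,17],[26,0],[29,19],[49,17],[50,0]]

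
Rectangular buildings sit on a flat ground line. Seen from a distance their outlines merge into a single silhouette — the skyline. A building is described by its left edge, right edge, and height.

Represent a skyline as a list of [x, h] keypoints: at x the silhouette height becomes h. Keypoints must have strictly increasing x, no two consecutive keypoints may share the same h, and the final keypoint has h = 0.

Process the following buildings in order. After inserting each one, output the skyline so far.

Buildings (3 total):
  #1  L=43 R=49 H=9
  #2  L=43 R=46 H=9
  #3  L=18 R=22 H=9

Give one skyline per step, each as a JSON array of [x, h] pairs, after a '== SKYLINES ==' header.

== SKYLINES ==
[[43,9],[49,0]]
[[43,9],[49,0]]
[[18,9],[22,0],[43,9],[49,0]]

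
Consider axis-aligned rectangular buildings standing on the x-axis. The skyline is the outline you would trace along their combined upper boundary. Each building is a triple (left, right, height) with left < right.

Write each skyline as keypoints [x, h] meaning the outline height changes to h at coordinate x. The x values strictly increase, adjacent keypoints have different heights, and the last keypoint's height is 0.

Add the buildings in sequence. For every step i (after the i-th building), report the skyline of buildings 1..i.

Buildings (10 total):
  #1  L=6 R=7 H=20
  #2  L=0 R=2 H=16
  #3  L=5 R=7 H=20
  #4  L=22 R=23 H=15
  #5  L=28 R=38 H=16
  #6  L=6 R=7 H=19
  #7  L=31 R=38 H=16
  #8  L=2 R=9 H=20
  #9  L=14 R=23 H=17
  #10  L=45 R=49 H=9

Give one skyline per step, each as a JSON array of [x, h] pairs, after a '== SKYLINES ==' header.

== SKYLINES ==
[[6,20],[7,0]]
[[0,16],[2,0],[6,20],[7,0]]
[[0,16],[2,0],[5,20],[7,0]]
[[0,16],[2,0],[5,20],[7,0],[22,15],[23,0]]
[[0,16],[2,0],[5,20],[7,0],[22,15],[23,0],[28,16],[38,0]]
[[0,16],[2,0],[5,20],[7,0],[22,15],[23,0],[28,16],[38,0]]
[[0,16],[2,0],[5,20],[7,0],[22,15],[23,0],[28,16],[38,0]]
[[0,16],[2,20],[9,0],[22,15],[23,0],[28,16],[38,0]]
[[0,16],[2,20],[9,0],[14,17],[23,0],[28,16],[38,0]]
[[0,16],[2,20],[9,0],[14,17],[23,0],[28,16],[38,0],[45,9],[49,0]]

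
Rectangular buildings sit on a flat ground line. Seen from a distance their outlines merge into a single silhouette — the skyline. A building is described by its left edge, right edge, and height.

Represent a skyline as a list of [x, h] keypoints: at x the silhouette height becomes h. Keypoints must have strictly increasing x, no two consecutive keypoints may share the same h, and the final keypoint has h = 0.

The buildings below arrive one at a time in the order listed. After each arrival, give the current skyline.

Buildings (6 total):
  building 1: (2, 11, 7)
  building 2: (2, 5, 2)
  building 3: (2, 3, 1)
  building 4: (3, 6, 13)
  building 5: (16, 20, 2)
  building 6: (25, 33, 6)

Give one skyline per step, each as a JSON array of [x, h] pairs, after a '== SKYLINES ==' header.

== SKYLINES ==
[[2,7],[11,0]]
[[2,7],[11,0]]
[[2,7],[11,0]]
[[2,7],[3,13],[6,7],[11,0]]
[[2,7],[3,13],[6,7],[11,0],[16,2],[20,0]]
[[2,7],[3,13],[6,7],[11,0],[16,2],[20,0],[25,6],[33,0]]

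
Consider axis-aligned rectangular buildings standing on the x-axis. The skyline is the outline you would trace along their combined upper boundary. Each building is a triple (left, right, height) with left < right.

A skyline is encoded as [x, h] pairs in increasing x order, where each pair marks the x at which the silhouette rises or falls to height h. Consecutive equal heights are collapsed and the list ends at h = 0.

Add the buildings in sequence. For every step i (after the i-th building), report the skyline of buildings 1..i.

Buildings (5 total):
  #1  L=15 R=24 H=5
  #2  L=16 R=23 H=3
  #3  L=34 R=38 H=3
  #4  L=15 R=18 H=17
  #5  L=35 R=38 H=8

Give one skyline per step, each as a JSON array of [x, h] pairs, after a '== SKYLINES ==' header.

== SKYLINES ==
[[15,5],[24,0]]
[[15,5],[24,0]]
[[15,5],[24,0],[34,3],[38,0]]
[[15,17],[18,5],[24,0],[34,3],[38,0]]
[[15,17],[18,5],[24,0],[34,3],[35,8],[38,0]]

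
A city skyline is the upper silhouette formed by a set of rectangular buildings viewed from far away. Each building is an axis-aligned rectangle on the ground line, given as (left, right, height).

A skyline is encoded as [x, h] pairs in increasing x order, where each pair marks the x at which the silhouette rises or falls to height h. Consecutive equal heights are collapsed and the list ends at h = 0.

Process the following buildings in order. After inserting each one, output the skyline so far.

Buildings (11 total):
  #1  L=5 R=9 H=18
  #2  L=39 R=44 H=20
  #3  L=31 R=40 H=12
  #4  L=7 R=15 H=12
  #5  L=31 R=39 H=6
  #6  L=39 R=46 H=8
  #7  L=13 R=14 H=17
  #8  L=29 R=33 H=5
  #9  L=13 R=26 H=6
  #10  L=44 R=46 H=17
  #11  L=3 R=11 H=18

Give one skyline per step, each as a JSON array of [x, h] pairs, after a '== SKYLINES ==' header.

== SKYLINES ==
[[5,18],[9,0]]
[[5,18],[9,0],[39,20],[44,0]]
[[5,18],[9,0],[31,12],[39,20],[44,0]]
[[5,18],[9,12],[15,0],[31,12],[39,20],[44,0]]
[[5,18],[9,12],[15,0],[31,12],[39,20],[44,0]]
[[5,18],[9,12],[15,0],[31,12],[39,20],[44,8],[46,0]]
[[5,18],[9,12],[13,17],[14,12],[15,0],[31,12],[39,20],[44,8],[46,0]]
[[5,18],[9,12],[13,17],[14,12],[15,0],[29,5],[31,12],[39,20],[44,8],[46,0]]
[[5,18],[9,12],[13,17],[14,12],[15,6],[26,0],[29,5],[31,12],[39,20],[44,8],[46,0]]
[[5,18],[9,12],[13,17],[14,12],[15,6],[26,0],[29,5],[31,12],[39,20],[44,17],[46,0]]
[[3,18],[11,12],[13,17],[14,12],[15,6],[26,0],[29,5],[31,12],[39,20],[44,17],[46,0]]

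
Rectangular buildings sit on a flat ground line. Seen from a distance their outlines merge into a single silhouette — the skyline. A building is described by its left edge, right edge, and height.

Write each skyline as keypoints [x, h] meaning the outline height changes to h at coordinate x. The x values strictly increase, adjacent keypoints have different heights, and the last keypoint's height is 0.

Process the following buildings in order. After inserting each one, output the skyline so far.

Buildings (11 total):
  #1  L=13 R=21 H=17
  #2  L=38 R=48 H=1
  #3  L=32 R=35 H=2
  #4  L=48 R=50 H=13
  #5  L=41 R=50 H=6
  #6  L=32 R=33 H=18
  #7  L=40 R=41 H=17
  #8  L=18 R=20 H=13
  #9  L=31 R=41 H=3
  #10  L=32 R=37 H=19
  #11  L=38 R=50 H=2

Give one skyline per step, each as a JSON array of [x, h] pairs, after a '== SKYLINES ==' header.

== SKYLINES ==
[[13,17],[21,0]]
[[13,17],[21,0],[38,1],[48,0]]
[[13,17],[21,0],[32,2],[35,0],[38,1],[48,0]]
[[13,17],[21,0],[32,2],[35,0],[38,1],[48,13],[50,0]]
[[13,17],[21,0],[32,2],[35,0],[38,1],[41,6],[48,13],[50,0]]
[[13,17],[21,0],[32,18],[33,2],[35,0],[38,1],[41,6],[48,13],[50,0]]
[[13,17],[21,0],[32,18],[33,2],[35,0],[38,1],[40,17],[41,6],[48,13],[50,0]]
[[13,17],[21,0],[32,18],[33,2],[35,0],[38,1],[40,17],[41,6],[48,13],[50,0]]
[[13,17],[21,0],[31,3],[32,18],[33,3],[40,17],[41,6],[48,13],[50,0]]
[[13,17],[21,0],[31,3],[32,19],[37,3],[40,17],[41,6],[48,13],[50,0]]
[[13,17],[21,0],[31,3],[32,19],[37,3],[40,17],[41,6],[48,13],[50,0]]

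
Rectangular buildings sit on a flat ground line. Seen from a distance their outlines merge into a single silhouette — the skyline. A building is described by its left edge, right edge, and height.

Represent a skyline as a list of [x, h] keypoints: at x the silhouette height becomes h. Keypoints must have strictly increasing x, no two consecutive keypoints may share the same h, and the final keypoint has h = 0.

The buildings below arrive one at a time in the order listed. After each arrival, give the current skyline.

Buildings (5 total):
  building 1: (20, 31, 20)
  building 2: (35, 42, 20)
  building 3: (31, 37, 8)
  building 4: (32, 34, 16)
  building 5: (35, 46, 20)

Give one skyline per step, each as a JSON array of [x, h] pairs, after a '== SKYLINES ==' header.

== SKYLINES ==
[[20,20],[31,0]]
[[20,20],[31,0],[35,20],[42,0]]
[[20,20],[31,8],[35,20],[42,0]]
[[20,20],[31,8],[32,16],[34,8],[35,20],[42,0]]
[[20,20],[31,8],[32,16],[34,8],[35,20],[46,0]]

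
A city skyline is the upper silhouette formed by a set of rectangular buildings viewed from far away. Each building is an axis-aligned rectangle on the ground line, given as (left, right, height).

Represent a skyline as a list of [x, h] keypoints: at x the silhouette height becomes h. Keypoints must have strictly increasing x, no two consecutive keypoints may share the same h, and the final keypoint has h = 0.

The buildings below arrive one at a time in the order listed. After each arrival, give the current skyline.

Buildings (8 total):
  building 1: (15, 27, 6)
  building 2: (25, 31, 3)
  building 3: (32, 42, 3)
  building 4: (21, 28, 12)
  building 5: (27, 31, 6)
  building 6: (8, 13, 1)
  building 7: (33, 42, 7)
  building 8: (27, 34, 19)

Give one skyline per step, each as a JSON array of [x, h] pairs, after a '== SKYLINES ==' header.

== SKYLINES ==
[[15,6],[27,0]]
[[15,6],[27,3],[31,0]]
[[15,6],[27,3],[31,0],[32,3],[42,0]]
[[15,6],[21,12],[28,3],[31,0],[32,3],[42,0]]
[[15,6],[21,12],[28,6],[31,0],[32,3],[42,0]]
[[8,1],[13,0],[15,6],[21,12],[28,6],[31,0],[32,3],[42,0]]
[[8,1],[13,0],[15,6],[21,12],[28,6],[31,0],[32,3],[33,7],[42,0]]
[[8,1],[13,0],[15,6],[21,12],[27,19],[34,7],[42,0]]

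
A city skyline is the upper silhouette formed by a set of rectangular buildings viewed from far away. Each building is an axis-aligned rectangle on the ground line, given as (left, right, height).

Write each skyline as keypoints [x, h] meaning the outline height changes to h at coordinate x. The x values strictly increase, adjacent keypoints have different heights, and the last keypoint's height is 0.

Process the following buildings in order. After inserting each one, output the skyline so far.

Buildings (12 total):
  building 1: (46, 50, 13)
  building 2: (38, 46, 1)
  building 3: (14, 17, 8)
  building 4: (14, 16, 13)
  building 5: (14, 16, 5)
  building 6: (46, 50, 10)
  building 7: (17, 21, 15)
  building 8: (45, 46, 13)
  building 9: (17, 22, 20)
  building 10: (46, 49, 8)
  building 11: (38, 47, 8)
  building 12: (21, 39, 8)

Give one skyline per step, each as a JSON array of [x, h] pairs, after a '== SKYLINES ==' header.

== SKYLINES ==
[[46,13],[50,0]]
[[38,1],[46,13],[50,0]]
[[14,8],[17,0],[38,1],[46,13],[50,0]]
[[14,13],[16,8],[17,0],[38,1],[46,13],[50,0]]
[[14,13],[16,8],[17,0],[38,1],[46,13],[50,0]]
[[14,13],[16,8],[17,0],[38,1],[46,13],[50,0]]
[[14,13],[16,8],[17,15],[21,0],[38,1],[46,13],[50,0]]
[[14,13],[16,8],[17,15],[21,0],[38,1],[45,13],[50,0]]
[[14,13],[16,8],[17,20],[22,0],[38,1],[45,13],[50,0]]
[[14,13],[16,8],[17,20],[22,0],[38,1],[45,13],[50,0]]
[[14,13],[16,8],[17,20],[22,0],[38,8],[45,13],[50,0]]
[[14,13],[16,8],[17,20],[22,8],[45,13],[50,0]]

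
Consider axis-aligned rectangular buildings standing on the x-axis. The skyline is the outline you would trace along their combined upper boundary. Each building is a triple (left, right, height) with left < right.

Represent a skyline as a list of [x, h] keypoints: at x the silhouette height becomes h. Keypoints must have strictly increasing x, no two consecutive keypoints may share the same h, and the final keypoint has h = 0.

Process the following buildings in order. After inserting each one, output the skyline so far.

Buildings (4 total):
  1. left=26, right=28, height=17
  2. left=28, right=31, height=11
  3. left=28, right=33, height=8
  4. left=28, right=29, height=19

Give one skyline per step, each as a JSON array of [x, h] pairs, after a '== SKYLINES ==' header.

== SKYLINES ==
[[26,17],[28,0]]
[[26,17],[28,11],[31,0]]
[[26,17],[28,11],[31,8],[33,0]]
[[26,17],[28,19],[29,11],[31,8],[33,0]]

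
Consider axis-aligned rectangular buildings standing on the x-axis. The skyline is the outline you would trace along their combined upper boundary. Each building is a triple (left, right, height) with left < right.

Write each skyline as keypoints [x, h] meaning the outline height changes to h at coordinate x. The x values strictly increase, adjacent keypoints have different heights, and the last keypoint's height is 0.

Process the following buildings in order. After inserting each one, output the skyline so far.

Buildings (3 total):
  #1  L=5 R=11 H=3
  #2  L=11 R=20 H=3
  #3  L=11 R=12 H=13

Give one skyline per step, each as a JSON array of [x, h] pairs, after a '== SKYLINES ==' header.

== SKYLINES ==
[[5,3],[11,0]]
[[5,3],[20,0]]
[[5,3],[11,13],[12,3],[20,0]]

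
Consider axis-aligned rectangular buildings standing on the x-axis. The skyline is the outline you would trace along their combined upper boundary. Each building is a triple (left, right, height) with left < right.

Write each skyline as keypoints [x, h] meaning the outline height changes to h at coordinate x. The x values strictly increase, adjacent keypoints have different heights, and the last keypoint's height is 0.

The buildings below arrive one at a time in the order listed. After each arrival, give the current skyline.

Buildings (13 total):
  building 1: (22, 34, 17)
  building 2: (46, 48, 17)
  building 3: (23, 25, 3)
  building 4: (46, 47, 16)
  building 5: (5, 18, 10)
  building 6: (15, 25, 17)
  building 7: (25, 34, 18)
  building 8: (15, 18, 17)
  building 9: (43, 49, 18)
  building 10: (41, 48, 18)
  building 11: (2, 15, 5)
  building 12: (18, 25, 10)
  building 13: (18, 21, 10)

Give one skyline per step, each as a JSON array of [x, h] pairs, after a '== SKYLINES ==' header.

== SKYLINES ==
[[22,17],[34,0]]
[[22,17],[34,0],[46,17],[48,0]]
[[22,17],[34,0],[46,17],[48,0]]
[[22,17],[34,0],[46,17],[48,0]]
[[5,10],[18,0],[22,17],[34,0],[46,17],[48,0]]
[[5,10],[15,17],[34,0],[46,17],[48,0]]
[[5,10],[15,17],[25,18],[34,0],[46,17],[48,0]]
[[5,10],[15,17],[25,18],[34,0],[46,17],[48,0]]
[[5,10],[15,17],[25,18],[34,0],[43,18],[49,0]]
[[5,10],[15,17],[25,18],[34,0],[41,18],[49,0]]
[[2,5],[5,10],[15,17],[25,18],[34,0],[41,18],[49,0]]
[[2,5],[5,10],[15,17],[25,18],[34,0],[41,18],[49,0]]
[[2,5],[5,10],[15,17],[25,18],[34,0],[41,18],[49,0]]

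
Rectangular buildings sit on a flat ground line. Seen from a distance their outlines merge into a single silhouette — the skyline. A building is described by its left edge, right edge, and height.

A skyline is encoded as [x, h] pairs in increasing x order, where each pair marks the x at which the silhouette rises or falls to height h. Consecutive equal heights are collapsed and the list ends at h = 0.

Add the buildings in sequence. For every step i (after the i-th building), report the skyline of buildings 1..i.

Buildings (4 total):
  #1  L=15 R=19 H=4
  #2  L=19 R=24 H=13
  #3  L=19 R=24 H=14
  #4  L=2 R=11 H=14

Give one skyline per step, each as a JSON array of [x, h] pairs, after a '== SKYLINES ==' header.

== SKYLINES ==
[[15,4],[19,0]]
[[15,4],[19,13],[24,0]]
[[15,4],[19,14],[24,0]]
[[2,14],[11,0],[15,4],[19,14],[24,0]]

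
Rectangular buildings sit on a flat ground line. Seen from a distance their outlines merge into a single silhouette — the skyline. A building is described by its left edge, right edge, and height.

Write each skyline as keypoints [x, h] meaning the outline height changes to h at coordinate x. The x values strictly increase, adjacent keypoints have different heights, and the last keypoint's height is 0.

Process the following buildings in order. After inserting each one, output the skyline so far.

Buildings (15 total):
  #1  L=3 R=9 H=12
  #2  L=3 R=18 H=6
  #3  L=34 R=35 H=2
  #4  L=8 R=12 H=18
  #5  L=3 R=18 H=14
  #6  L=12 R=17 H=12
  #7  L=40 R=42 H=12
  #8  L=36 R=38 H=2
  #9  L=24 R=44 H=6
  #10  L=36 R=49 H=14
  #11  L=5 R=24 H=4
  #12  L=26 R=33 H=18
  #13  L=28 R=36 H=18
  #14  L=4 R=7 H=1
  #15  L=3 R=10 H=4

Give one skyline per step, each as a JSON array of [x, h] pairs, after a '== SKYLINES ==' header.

== SKYLINES ==
[[3,12],[9,0]]
[[3,12],[9,6],[18,0]]
[[3,12],[9,6],[18,0],[34,2],[35,0]]
[[3,12],[8,18],[12,6],[18,0],[34,2],[35,0]]
[[3,14],[8,18],[12,14],[18,0],[34,2],[35,0]]
[[3,14],[8,18],[12,14],[18,0],[34,2],[35,0]]
[[3,14],[8,18],[12,14],[18,0],[34,2],[35,0],[40,12],[42,0]]
[[3,14],[8,18],[12,14],[18,0],[34,2],[35,0],[36,2],[38,0],[40,12],[42,0]]
[[3,14],[8,18],[12,14],[18,0],[24,6],[40,12],[42,6],[44,0]]
[[3,14],[8,18],[12,14],[18,0],[24,6],[36,14],[49,0]]
[[3,14],[8,18],[12,14],[18,4],[24,6],[36,14],[49,0]]
[[3,14],[8,18],[12,14],[18,4],[24,6],[26,18],[33,6],[36,14],[49,0]]
[[3,14],[8,18],[12,14],[18,4],[24,6],[26,18],[36,14],[49,0]]
[[3,14],[8,18],[12,14],[18,4],[24,6],[26,18],[36,14],[49,0]]
[[3,14],[8,18],[12,14],[18,4],[24,6],[26,18],[36,14],[49,0]]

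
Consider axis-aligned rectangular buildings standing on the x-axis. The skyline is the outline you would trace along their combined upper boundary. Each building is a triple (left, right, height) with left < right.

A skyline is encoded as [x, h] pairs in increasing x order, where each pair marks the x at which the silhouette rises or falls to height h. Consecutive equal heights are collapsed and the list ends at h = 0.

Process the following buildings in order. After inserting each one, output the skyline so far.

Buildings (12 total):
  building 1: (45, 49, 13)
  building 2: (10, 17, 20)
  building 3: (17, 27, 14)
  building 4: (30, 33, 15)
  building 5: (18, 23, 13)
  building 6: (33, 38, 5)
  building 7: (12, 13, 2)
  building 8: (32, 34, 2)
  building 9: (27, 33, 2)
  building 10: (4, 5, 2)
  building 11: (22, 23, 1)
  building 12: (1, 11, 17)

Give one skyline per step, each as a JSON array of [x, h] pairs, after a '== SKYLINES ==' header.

== SKYLINES ==
[[45,13],[49,0]]
[[10,20],[17,0],[45,13],[49,0]]
[[10,20],[17,14],[27,0],[45,13],[49,0]]
[[10,20],[17,14],[27,0],[30,15],[33,0],[45,13],[49,0]]
[[10,20],[17,14],[27,0],[30,15],[33,0],[45,13],[49,0]]
[[10,20],[17,14],[27,0],[30,15],[33,5],[38,0],[45,13],[49,0]]
[[10,20],[17,14],[27,0],[30,15],[33,5],[38,0],[45,13],[49,0]]
[[10,20],[17,14],[27,0],[30,15],[33,5],[38,0],[45,13],[49,0]]
[[10,20],[17,14],[27,2],[30,15],[33,5],[38,0],[45,13],[49,0]]
[[4,2],[5,0],[10,20],[17,14],[27,2],[30,15],[33,5],[38,0],[45,13],[49,0]]
[[4,2],[5,0],[10,20],[17,14],[27,2],[30,15],[33,5],[38,0],[45,13],[49,0]]
[[1,17],[10,20],[17,14],[27,2],[30,15],[33,5],[38,0],[45,13],[49,0]]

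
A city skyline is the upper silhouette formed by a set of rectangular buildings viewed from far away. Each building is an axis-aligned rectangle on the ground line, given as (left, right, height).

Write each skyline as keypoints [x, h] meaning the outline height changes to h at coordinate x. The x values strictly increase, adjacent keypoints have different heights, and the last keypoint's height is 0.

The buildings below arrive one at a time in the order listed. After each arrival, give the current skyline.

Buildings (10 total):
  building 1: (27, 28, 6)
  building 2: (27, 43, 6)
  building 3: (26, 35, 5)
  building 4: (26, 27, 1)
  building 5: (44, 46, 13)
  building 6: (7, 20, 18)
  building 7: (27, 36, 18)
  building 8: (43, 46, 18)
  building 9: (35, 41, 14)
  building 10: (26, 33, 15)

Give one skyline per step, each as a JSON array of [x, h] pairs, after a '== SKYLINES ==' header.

== SKYLINES ==
[[27,6],[28,0]]
[[27,6],[43,0]]
[[26,5],[27,6],[43,0]]
[[26,5],[27,6],[43,0]]
[[26,5],[27,6],[43,0],[44,13],[46,0]]
[[7,18],[20,0],[26,5],[27,6],[43,0],[44,13],[46,0]]
[[7,18],[20,0],[26,5],[27,18],[36,6],[43,0],[44,13],[46,0]]
[[7,18],[20,0],[26,5],[27,18],[36,6],[43,18],[46,0]]
[[7,18],[20,0],[26,5],[27,18],[36,14],[41,6],[43,18],[46,0]]
[[7,18],[20,0],[26,15],[27,18],[36,14],[41,6],[43,18],[46,0]]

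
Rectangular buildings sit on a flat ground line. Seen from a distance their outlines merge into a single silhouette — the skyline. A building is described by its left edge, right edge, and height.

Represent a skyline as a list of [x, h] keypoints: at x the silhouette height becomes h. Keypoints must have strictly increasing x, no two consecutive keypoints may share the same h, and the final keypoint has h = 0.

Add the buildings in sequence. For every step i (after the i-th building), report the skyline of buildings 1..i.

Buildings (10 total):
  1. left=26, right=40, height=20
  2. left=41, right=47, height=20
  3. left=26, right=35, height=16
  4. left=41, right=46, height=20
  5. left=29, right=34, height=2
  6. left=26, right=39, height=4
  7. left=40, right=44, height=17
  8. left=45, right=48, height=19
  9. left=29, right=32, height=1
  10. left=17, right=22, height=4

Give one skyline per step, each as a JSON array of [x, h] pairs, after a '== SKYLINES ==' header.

== SKYLINES ==
[[26,20],[40,0]]
[[26,20],[40,0],[41,20],[47,0]]
[[26,20],[40,0],[41,20],[47,0]]
[[26,20],[40,0],[41,20],[47,0]]
[[26,20],[40,0],[41,20],[47,0]]
[[26,20],[40,0],[41,20],[47,0]]
[[26,20],[40,17],[41,20],[47,0]]
[[26,20],[40,17],[41,20],[47,19],[48,0]]
[[26,20],[40,17],[41,20],[47,19],[48,0]]
[[17,4],[22,0],[26,20],[40,17],[41,20],[47,19],[48,0]]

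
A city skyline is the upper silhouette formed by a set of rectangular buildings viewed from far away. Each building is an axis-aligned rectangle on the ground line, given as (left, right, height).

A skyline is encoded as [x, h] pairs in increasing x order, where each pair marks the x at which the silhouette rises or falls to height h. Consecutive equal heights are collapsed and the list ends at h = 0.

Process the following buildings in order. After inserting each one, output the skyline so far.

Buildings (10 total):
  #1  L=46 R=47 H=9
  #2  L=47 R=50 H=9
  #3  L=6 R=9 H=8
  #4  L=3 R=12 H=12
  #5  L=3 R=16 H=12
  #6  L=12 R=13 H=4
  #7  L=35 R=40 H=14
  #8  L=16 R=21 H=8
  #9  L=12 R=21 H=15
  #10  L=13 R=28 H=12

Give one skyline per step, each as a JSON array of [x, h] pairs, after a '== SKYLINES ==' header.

== SKYLINES ==
[[46,9],[47,0]]
[[46,9],[50,0]]
[[6,8],[9,0],[46,9],[50,0]]
[[3,12],[12,0],[46,9],[50,0]]
[[3,12],[16,0],[46,9],[50,0]]
[[3,12],[16,0],[46,9],[50,0]]
[[3,12],[16,0],[35,14],[40,0],[46,9],[50,0]]
[[3,12],[16,8],[21,0],[35,14],[40,0],[46,9],[50,0]]
[[3,12],[12,15],[21,0],[35,14],[40,0],[46,9],[50,0]]
[[3,12],[12,15],[21,12],[28,0],[35,14],[40,0],[46,9],[50,0]]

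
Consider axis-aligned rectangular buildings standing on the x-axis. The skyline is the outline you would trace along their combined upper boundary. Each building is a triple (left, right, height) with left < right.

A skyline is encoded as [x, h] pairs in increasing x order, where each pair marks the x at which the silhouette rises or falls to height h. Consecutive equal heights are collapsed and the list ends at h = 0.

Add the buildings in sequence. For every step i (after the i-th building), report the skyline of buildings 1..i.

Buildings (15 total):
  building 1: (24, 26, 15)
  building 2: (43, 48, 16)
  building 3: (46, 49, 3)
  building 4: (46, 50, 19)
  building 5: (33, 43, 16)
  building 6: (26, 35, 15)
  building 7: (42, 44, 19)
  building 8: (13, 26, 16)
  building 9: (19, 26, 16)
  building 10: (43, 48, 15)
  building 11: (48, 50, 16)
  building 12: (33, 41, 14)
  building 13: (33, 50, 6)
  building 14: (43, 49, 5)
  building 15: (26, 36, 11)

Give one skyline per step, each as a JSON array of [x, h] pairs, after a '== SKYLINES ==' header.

== SKYLINES ==
[[24,15],[26,0]]
[[24,15],[26,0],[43,16],[48,0]]
[[24,15],[26,0],[43,16],[48,3],[49,0]]
[[24,15],[26,0],[43,16],[46,19],[50,0]]
[[24,15],[26,0],[33,16],[46,19],[50,0]]
[[24,15],[33,16],[46,19],[50,0]]
[[24,15],[33,16],[42,19],[44,16],[46,19],[50,0]]
[[13,16],[26,15],[33,16],[42,19],[44,16],[46,19],[50,0]]
[[13,16],[26,15],[33,16],[42,19],[44,16],[46,19],[50,0]]
[[13,16],[26,15],[33,16],[42,19],[44,16],[46,19],[50,0]]
[[13,16],[26,15],[33,16],[42,19],[44,16],[46,19],[50,0]]
[[13,16],[26,15],[33,16],[42,19],[44,16],[46,19],[50,0]]
[[13,16],[26,15],[33,16],[42,19],[44,16],[46,19],[50,0]]
[[13,16],[26,15],[33,16],[42,19],[44,16],[46,19],[50,0]]
[[13,16],[26,15],[33,16],[42,19],[44,16],[46,19],[50,0]]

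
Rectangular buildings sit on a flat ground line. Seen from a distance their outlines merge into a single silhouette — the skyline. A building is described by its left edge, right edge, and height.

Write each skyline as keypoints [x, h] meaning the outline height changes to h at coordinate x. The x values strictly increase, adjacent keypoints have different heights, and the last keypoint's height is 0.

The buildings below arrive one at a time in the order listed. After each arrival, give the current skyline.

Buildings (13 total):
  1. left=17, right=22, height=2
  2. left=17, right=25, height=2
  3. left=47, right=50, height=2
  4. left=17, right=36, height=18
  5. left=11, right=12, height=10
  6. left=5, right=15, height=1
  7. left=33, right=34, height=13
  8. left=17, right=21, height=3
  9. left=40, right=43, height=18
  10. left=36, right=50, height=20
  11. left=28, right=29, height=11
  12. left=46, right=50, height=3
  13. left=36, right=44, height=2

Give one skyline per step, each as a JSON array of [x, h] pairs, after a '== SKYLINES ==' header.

== SKYLINES ==
[[17,2],[22,0]]
[[17,2],[25,0]]
[[17,2],[25,0],[47,2],[50,0]]
[[17,18],[36,0],[47,2],[50,0]]
[[11,10],[12,0],[17,18],[36,0],[47,2],[50,0]]
[[5,1],[11,10],[12,1],[15,0],[17,18],[36,0],[47,2],[50,0]]
[[5,1],[11,10],[12,1],[15,0],[17,18],[36,0],[47,2],[50,0]]
[[5,1],[11,10],[12,1],[15,0],[17,18],[36,0],[47,2],[50,0]]
[[5,1],[11,10],[12,1],[15,0],[17,18],[36,0],[40,18],[43,0],[47,2],[50,0]]
[[5,1],[11,10],[12,1],[15,0],[17,18],[36,20],[50,0]]
[[5,1],[11,10],[12,1],[15,0],[17,18],[36,20],[50,0]]
[[5,1],[11,10],[12,1],[15,0],[17,18],[36,20],[50,0]]
[[5,1],[11,10],[12,1],[15,0],[17,18],[36,20],[50,0]]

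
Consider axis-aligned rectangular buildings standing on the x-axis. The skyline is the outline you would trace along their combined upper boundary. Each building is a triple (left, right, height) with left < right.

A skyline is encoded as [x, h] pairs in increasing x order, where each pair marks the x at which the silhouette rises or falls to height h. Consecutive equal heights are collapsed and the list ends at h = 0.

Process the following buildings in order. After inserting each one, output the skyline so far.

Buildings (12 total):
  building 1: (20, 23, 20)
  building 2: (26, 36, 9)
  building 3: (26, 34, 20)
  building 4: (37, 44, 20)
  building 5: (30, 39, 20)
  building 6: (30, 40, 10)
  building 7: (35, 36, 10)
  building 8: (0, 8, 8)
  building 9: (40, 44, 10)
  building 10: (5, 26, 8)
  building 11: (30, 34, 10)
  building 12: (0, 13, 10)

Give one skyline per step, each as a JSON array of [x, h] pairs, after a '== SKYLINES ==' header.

== SKYLINES ==
[[20,20],[23,0]]
[[20,20],[23,0],[26,9],[36,0]]
[[20,20],[23,0],[26,20],[34,9],[36,0]]
[[20,20],[23,0],[26,20],[34,9],[36,0],[37,20],[44,0]]
[[20,20],[23,0],[26,20],[44,0]]
[[20,20],[23,0],[26,20],[44,0]]
[[20,20],[23,0],[26,20],[44,0]]
[[0,8],[8,0],[20,20],[23,0],[26,20],[44,0]]
[[0,8],[8,0],[20,20],[23,0],[26,20],[44,0]]
[[0,8],[20,20],[23,8],[26,20],[44,0]]
[[0,8],[20,20],[23,8],[26,20],[44,0]]
[[0,10],[13,8],[20,20],[23,8],[26,20],[44,0]]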